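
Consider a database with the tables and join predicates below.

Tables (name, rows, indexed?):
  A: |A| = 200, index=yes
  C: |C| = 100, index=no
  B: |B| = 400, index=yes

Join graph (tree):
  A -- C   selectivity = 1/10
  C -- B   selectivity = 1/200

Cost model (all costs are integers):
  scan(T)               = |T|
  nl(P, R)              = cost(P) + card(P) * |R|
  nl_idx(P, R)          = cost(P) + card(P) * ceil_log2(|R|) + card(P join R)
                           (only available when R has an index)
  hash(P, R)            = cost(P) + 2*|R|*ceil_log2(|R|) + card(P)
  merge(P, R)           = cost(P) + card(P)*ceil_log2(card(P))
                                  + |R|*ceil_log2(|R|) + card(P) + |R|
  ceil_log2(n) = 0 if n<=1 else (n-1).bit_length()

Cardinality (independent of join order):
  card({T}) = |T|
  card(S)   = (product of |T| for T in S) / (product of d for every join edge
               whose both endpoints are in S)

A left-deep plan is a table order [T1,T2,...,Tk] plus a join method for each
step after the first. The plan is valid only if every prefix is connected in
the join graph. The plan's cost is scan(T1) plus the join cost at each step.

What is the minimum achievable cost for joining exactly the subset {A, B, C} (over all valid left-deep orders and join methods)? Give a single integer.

Selinger DP over subsets of {A,B,C}:
  {A}: scan cost=200, card=200
  {C}: scan cost=100, card=100
  {B}: scan cost=400, card=400
  {AC}: card=2000; try (C,hash)→1800, (A,merge)→2700, (C,merge)→2800, (A,nl_idx)→2900, (A,hash)→3400, (A,nl)→20100 …(+1); best=1800 via (C,hash)
  {BC}: card=200; try (B,nl_idx)→1200, (C,hash)→2200, (B,merge)→4900, (C,merge)→5200, (B,hash)→7400, (B,nl)→40100 …(+1); best=1200 via (B,nl_idx)
  {ABC}: card=4000; try (A,hash)→4600, (A,merge)→4800, (A,nl_idx)→6800, (B,hash)→11000, (B,nl_idx)→23800, (B,merge)→29800 …(+2); best=4600 via (A,hash)

4600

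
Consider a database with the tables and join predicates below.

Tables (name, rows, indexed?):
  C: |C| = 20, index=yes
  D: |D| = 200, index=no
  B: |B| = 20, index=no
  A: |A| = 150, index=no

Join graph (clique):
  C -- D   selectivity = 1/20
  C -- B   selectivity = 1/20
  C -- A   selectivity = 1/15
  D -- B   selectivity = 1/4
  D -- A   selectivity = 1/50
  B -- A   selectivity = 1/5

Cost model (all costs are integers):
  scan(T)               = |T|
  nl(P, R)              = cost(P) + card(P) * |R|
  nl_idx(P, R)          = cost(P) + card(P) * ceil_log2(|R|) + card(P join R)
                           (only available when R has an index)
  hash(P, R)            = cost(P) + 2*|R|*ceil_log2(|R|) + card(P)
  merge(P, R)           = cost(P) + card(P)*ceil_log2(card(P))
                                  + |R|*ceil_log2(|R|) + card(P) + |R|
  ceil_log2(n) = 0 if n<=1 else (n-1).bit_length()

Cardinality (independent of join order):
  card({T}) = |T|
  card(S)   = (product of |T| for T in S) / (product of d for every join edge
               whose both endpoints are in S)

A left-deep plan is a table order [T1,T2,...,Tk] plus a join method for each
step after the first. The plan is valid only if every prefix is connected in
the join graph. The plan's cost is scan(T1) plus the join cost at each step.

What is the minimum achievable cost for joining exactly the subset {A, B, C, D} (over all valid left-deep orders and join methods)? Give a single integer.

Selinger DP over subsets of {A,B,C,D}:
  {C}: scan cost=20, card=20
  {D}: scan cost=200, card=200
  {B}: scan cost=20, card=20
  {A}: scan cost=150, card=150
  {CD}: card=200; try (C,hash)→600, (C,nl_idx)→1400, (D,merge)→1940, (C,merge)→2120, (D,hash)→3240, (D,nl)→4020 …(+1); best=600 via (C,hash)
  {BC}: card=20; try (C,nl_idx)→140, (C,hash)→240, (B,hash)→240, (C,merge)→260, (B,merge)→260, (C,nl)→420 …(+1); best=140 via (C,nl_idx)
  {AC}: card=200; try (C,hash)→500, (C,nl_idx)→1100, (A,merge)→1490, (C,merge)→1620, (A,hash)→2440, (A,nl)→3020 …(+1); best=500 via (C,hash)
  {BD}: card=1000; try (B,hash)→600, (D,merge)→1940, (B,merge)→2120, (D,hash)→3240, (D,nl)→4020, (B,nl)→4200; best=600 via (B,hash)
  {AD}: card=600; try (A,hash)→2800, (D,merge)→3300, (A,merge)→3350, (D,hash)→3500, (D,nl)→30150, (A,nl)→30200; best=2800 via (A,hash)
  {AB}: card=600; try (B,hash)→500, (A,merge)→1490, (B,merge)→1620, (A,hash)→2440, (A,nl)→3020, (B,nl)→3150; best=500 via (B,hash)
  {BCD}: card=50; try (B,hash)→1000, (C,hash)→1800, (D,merge)→2060, (B,merge)→2520, (D,hash)→3360, (D,nl)→4140 …(+4); best=1000 via (B,hash)
  {ACD}: card=40; try (A,hash)→3200, (C,hash)→3600, (A,merge)→3750, (D,hash)→3900, (D,merge)→4100, (C,nl_idx)→5840 …(+4); best=3200 via (A,hash)
  {ABC}: card=40; try (B,hash)→900, (C,hash)→1300, (A,merge)→1610, (B,merge)→2420, (A,hash)→2560, (A,nl)→3140 …(+4); best=900 via (B,hash)
  {ABD}: card=600; try (B,hash)→3600, (A,hash)→4000, (D,hash)→4300, (D,merge)→8900, (B,merge)→9520, (A,merge)→12950 …(+3); best=3600 via (B,hash)
  {ABCD}: card=2; try (A,merge)→2700, (D,merge)→2980, (B,hash)→3440, (A,hash)→3450, (B,merge)→3600, (B,nl)→4000 …(+7); best=2700 via (A,merge)

2700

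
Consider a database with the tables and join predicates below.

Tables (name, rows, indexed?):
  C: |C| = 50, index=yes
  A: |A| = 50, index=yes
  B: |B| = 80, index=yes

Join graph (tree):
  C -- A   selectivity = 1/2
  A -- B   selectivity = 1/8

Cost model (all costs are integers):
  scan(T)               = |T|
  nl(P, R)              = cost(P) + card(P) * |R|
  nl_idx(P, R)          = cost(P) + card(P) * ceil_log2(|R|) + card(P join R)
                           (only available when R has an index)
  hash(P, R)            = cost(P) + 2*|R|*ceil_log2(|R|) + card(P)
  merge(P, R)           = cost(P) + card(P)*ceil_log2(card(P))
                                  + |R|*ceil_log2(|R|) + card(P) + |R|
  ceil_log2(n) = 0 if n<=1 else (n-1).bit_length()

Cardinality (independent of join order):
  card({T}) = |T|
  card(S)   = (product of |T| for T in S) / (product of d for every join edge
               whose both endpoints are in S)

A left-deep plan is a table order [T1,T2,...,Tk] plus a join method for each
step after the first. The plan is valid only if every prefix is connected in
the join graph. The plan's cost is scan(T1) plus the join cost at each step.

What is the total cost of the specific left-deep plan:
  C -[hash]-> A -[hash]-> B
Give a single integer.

step 1: scan C: cost=50, card=50
step 2: join A via hash
    card(P join A) = 50*50/(2) = 1250
    cost = 50 + 2*50*6 + 50 = 700
step 3: join B via hash
    card(P join B) = 1250*80/(8) = 12500
    cost = 700 + 2*80*7 + 1250 = 3070

3070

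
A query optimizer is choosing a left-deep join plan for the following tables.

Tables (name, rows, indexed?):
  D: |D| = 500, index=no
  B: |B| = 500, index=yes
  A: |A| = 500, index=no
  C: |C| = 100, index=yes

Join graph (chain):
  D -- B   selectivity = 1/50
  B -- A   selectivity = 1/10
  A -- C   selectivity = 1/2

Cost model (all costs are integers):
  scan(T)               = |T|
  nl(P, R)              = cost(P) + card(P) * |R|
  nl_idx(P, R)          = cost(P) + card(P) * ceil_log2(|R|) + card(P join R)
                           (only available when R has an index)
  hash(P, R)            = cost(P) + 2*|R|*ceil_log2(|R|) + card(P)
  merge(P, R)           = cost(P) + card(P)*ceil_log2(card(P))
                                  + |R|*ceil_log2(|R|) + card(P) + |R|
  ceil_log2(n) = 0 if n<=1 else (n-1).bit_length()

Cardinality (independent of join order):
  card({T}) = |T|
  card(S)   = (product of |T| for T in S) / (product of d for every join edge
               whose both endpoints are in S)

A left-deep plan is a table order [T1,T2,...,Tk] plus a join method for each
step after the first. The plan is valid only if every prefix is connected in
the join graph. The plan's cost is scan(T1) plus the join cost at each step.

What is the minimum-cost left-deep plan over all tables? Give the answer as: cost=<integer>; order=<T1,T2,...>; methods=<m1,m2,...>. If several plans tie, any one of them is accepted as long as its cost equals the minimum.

Selinger DP (subsets sized 1..n):
  {D}: scan cost=500, card=500
  {B}: scan cost=500, card=500
  {A}: scan cost=500, card=500
  {C}: scan cost=100, card=100
  {BD}: card=5000; try (D,hash)→10000, (B,hash)→10000, (B,nl_idx)→10000, (D,merge)→10500, (B,merge)→10500, (D,nl)→250500 …(+1); best=10000 via (D,hash)
  {AB}: card=25000; try (B,hash)→10000, (A,hash)→10000, (B,merge)→10500, (A,merge)→10500, (B,nl_idx)→30000, (B,nl)→250500 …(+1); best=10000 via (B,hash)
  {AC}: card=25000; try (C,hash)→2400, (A,merge)→5900, (C,merge)→6300, (A,hash)→9200, (C,nl_idx)→29000, (A,nl)→50100 …(+1); best=2400 via (C,hash)
  {ABD}: card=250000; try (A,hash)→24000, (D,hash)→44000, (A,merge)→85000, (D,merge)→415000, (A,nl)→2510000, (D,nl)→12510000; best=24000 via (A,hash)
  {ABC}: card=1250000; try (C,hash)→36400, (B,hash)→36400, (B,merge)→407400, (C,merge)→410800, (C,nl_idx)→1435000, (B,nl_idx)→1477400 …(+2); best=36400 via (C,hash)
  {ABCD}: card=12500000; try (C,hash)→275400, (D,hash)→1295400, (C,merge)→4774800, (C,nl_idx)→14274000, (C,nl)→25024000, (D,merge)→27541400 …(+1); best=275400 via (C,hash)

cost=275400; order=B,D,A,C; methods=hash,hash,hash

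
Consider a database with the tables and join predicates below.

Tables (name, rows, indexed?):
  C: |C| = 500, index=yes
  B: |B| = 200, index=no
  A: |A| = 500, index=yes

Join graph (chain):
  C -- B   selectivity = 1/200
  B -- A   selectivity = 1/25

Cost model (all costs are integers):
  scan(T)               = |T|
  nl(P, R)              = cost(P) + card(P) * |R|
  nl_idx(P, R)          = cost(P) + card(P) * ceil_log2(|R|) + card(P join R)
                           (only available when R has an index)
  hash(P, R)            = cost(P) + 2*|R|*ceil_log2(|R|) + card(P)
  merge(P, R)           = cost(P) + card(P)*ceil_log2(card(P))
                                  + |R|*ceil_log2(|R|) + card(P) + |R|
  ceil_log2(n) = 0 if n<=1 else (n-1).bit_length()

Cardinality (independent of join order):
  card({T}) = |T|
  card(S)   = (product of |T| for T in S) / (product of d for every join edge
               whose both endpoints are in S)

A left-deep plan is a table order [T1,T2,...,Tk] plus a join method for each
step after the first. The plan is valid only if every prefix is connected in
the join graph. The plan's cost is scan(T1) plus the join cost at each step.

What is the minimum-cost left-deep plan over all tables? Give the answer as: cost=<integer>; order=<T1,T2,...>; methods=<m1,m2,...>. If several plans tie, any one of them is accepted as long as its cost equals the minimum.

Selinger DP (subsets sized 1..n):
  {C}: scan cost=500, card=500
  {B}: scan cost=200, card=200
  {A}: scan cost=500, card=500
  {BC}: card=500; try (C,nl_idx)→2500, (B,hash)→4200, (C,merge)→7000, (B,merge)→7300, (C,hash)→9400, (C,nl)→100200 …(+1); best=2500 via (C,nl_idx)
  {AB}: card=4000; try (B,hash)→4200, (A,nl_idx)→6000, (A,merge)→7000, (B,merge)→7300, (A,hash)→9400, (A,nl)→100200 …(+1); best=4200 via (B,hash)
  {ABC}: card=10000; try (A,hash)→12000, (A,merge)→12500, (A,nl_idx)→17000, (C,hash)→17200, (C,nl_idx)→50200, (C,merge)→61200 …(+2); best=12000 via (A,hash)

cost=12000; order=B,C,A; methods=nl_idx,hash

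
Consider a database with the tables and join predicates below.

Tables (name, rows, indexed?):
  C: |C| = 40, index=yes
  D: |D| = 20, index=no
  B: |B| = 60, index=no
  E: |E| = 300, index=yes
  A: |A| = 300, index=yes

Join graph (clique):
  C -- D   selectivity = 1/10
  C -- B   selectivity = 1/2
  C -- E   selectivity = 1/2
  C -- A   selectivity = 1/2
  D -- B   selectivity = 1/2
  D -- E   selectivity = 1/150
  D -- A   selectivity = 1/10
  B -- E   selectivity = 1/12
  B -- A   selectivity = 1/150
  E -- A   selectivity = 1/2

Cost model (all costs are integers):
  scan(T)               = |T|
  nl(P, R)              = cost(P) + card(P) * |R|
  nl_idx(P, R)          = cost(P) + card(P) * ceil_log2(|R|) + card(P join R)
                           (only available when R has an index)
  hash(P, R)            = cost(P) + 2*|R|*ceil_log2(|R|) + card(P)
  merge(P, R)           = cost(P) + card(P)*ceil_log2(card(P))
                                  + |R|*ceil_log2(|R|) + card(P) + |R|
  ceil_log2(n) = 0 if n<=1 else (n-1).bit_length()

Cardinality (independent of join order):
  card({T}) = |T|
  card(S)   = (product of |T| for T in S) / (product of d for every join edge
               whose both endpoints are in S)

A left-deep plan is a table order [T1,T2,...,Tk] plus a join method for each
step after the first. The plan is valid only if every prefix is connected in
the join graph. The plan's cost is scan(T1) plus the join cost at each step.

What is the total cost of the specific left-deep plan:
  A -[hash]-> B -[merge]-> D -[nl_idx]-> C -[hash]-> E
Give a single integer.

step 1: scan A: cost=300, card=300
step 2: join B via hash
    card(P join B) = 300*60/(150) = 120
    cost = 300 + 2*60*6 + 300 = 1320
step 3: join D via merge
    card(P join D) = 120*20/(2*10) = 120
    cost = 1320 + 120*7 + 20*5 + 120 + 20 = 2400
step 4: join C via nl_idx
    card(P join C) = 120*40/(10*2*2) = 120
    cost = 2400 + 120*6 + 120 = 3240
step 5: join E via hash
    card(P join E) = 120*300/(2*150*12*2) = 5
    cost = 3240 + 2*300*9 + 120 = 8760

8760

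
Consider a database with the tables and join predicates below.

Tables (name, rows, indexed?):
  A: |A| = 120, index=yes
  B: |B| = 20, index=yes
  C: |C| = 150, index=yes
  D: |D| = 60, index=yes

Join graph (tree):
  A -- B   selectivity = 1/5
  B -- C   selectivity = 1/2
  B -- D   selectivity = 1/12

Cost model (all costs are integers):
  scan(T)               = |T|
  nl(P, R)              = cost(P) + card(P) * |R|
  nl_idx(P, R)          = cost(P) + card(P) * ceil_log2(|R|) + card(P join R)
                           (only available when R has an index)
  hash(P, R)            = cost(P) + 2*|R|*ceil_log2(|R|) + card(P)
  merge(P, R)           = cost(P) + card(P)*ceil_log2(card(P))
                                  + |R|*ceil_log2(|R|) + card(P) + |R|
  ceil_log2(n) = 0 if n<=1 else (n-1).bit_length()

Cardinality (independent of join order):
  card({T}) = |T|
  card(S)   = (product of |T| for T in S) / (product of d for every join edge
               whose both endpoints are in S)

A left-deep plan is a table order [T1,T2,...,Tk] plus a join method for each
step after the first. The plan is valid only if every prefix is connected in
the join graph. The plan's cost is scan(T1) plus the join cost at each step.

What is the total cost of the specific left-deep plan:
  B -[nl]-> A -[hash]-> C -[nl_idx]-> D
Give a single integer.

step 1: scan B: cost=20, card=20
step 2: join A via nl
    card(P join A) = 20*120/(5) = 480
    cost = 20 + 20*120 = 2420
step 3: join C via hash
    card(P join C) = 480*150/(2) = 36000
    cost = 2420 + 2*150*8 + 480 = 5300
step 4: join D via nl_idx
    card(P join D) = 36000*60/(12) = 180000
    cost = 5300 + 36000*6 + 180000 = 401300

401300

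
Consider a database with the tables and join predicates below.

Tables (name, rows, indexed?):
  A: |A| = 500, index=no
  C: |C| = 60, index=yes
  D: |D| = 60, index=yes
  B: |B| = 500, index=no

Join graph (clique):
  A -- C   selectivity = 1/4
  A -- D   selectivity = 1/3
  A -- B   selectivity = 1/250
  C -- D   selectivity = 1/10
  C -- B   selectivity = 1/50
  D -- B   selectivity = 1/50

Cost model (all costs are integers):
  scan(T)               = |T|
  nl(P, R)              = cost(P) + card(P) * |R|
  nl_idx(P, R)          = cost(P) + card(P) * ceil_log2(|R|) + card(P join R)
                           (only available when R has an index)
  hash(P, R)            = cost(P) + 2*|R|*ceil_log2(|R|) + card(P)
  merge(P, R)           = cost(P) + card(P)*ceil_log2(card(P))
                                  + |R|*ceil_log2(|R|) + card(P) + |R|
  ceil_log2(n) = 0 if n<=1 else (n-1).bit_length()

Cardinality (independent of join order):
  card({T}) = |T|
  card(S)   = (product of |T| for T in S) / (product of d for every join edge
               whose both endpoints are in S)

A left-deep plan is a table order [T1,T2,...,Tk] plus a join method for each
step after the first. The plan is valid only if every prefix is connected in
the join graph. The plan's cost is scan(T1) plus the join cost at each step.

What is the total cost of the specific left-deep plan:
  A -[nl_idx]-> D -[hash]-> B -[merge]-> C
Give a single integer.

step 1: scan A: cost=500, card=500
step 2: join D via nl_idx
    card(P join D) = 500*60/(3) = 10000
    cost = 500 + 500*6 + 10000 = 13500
step 3: join B via hash
    card(P join B) = 10000*500/(250*50) = 400
    cost = 13500 + 2*500*9 + 10000 = 32500
step 4: join C via merge
    card(P join C) = 400*60/(4*10*50) = 12
    cost = 32500 + 400*9 + 60*6 + 400 + 60 = 36920

36920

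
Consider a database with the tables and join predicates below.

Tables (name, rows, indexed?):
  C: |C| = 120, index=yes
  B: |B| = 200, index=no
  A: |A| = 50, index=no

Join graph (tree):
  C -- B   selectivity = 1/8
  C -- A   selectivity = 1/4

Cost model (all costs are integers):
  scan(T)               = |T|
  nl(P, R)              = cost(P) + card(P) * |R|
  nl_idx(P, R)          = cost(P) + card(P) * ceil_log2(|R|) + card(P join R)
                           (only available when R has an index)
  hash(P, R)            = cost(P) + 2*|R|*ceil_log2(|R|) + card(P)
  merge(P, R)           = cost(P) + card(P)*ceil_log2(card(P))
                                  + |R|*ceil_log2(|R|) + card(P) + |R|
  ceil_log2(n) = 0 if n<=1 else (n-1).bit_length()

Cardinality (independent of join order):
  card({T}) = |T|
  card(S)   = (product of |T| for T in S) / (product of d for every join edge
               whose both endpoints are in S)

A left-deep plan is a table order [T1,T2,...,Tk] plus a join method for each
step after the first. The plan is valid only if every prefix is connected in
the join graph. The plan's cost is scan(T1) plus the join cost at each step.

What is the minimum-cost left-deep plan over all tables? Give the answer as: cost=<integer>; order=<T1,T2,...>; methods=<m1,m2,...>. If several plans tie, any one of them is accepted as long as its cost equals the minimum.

Selinger DP (subsets sized 1..n):
  {C}: scan cost=120, card=120
  {B}: scan cost=200, card=200
  {A}: scan cost=50, card=50
  {BC}: card=3000; try (C,hash)→2080, (B,merge)→2880, (C,merge)→2960, (B,hash)→3440, (C,nl_idx)→4600, (B,nl)→24120 …(+1); best=2080 via (C,hash)
  {AC}: card=1500; try (A,hash)→840, (C,merge)→1360, (A,merge)→1430, (C,hash)→1780, (C,nl_idx)→1900, (C,nl)→6050 …(+1); best=840 via (A,hash)
  {ABC}: card=37500; try (B,hash)→5540, (A,hash)→5680, (B,merge)→20640, (A,merge)→41430, (A,nl)→152080, (B,nl)→300840; best=5540 via (B,hash)

cost=5540; order=C,A,B; methods=hash,hash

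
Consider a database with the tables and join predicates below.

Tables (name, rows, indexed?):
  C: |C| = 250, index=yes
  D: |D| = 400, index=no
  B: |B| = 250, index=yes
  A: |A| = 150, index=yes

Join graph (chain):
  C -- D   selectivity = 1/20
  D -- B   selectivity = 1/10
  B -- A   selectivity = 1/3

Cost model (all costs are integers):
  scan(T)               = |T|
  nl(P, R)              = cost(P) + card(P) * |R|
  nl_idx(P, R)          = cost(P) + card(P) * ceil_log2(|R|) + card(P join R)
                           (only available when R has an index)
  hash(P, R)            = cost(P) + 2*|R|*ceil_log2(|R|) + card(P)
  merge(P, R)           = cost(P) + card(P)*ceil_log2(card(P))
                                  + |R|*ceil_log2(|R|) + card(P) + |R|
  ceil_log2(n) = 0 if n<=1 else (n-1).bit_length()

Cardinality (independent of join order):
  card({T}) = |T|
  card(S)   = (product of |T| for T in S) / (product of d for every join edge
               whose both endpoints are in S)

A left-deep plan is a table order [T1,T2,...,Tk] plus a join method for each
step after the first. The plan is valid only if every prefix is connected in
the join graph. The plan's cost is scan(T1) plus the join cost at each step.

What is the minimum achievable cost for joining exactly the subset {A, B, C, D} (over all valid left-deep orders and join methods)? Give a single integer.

141200

Selinger DP over subsets of {A,B,C,D}:
  {C}: scan cost=250, card=250
  {D}: scan cost=400, card=400
  {B}: scan cost=250, card=250
  {A}: scan cost=150, card=150
  {CD}: card=5000; try (C,hash)→4800, (D,merge)→6500, (C,merge)→6650, (D,hash)→7700, (C,nl_idx)→8600, (D,nl)→100250 …(+1); best=4800 via (C,hash)
  {BD}: card=10000; try (B,hash)→4800, (D,merge)→6500, (B,merge)→6650, (D,hash)→7700, (B,nl_idx)→13600, (D,nl)→100250 …(+1); best=4800 via (B,hash)
  {AB}: card=12500; try (A,hash)→2900, (B,merge)→3750, (A,merge)→3850, (B,hash)→4300, (B,nl_idx)→13850, (A,nl_idx)→14750 …(+2); best=2900 via (A,hash)
  {BCD}: card=125000; try (B,hash)→13800, (C,hash)→18800, (B,merge)→77050, (C,merge)→157050, (B,nl_idx)→169800, (C,nl_idx)→209800 …(+2); best=13800 via (B,hash)
  {ABD}: card=500000; try (A,hash)→17200, (D,hash)→22600, (A,merge)→156150, (D,merge)→194400, (A,nl_idx)→584800, (A,nl)→1504800 …(+1); best=17200 via (A,hash)
  {ABCD}: card=6250000; try (A,hash)→141200, (C,hash)→521200, (A,merge)→2265150, (A,nl_idx)→7263800, (C,merge)→10019450, (C,nl_idx)→10267200 …(+2); best=141200 via (A,hash)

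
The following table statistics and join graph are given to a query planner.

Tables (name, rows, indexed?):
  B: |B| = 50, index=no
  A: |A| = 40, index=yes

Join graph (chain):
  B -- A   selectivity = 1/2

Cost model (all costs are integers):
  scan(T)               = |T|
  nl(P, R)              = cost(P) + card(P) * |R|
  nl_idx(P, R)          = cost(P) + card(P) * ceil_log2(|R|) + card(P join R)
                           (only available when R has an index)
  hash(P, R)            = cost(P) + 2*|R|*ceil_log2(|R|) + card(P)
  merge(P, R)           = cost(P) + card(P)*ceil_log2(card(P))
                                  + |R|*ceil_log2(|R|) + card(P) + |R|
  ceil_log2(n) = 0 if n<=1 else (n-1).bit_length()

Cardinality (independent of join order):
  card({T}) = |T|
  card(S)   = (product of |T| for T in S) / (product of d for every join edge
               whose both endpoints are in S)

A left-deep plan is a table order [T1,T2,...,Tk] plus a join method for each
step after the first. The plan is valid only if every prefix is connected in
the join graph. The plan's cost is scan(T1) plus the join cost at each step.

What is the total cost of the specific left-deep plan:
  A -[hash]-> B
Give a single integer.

680

step 1: scan A: cost=40, card=40
step 2: join B via hash
    card(P join B) = 40*50/(2) = 1000
    cost = 40 + 2*50*6 + 40 = 680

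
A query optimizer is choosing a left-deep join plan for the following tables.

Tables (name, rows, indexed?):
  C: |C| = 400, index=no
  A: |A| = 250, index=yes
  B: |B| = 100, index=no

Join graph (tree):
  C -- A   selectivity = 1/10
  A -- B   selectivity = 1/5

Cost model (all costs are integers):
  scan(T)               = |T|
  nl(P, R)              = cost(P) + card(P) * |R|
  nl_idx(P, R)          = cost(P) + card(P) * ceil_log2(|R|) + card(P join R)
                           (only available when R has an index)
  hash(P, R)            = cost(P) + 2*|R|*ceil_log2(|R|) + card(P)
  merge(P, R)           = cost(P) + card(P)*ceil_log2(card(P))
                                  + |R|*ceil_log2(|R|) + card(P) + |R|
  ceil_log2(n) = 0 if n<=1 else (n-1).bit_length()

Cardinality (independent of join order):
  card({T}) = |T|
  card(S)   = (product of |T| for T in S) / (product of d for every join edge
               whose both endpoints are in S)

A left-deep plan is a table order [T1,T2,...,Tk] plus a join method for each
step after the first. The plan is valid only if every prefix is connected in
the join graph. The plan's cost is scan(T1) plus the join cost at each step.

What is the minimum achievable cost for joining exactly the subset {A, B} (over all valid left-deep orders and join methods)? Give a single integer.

Selinger DP over subsets of {A,B}:
  {A}: scan cost=250, card=250
  {B}: scan cost=100, card=100
  {AB}: card=5000; try (B,hash)→1900, (A,merge)→3150, (B,merge)→3300, (A,hash)→4200, (A,nl_idx)→5900, (A,nl)→25100 …(+1); best=1900 via (B,hash)

1900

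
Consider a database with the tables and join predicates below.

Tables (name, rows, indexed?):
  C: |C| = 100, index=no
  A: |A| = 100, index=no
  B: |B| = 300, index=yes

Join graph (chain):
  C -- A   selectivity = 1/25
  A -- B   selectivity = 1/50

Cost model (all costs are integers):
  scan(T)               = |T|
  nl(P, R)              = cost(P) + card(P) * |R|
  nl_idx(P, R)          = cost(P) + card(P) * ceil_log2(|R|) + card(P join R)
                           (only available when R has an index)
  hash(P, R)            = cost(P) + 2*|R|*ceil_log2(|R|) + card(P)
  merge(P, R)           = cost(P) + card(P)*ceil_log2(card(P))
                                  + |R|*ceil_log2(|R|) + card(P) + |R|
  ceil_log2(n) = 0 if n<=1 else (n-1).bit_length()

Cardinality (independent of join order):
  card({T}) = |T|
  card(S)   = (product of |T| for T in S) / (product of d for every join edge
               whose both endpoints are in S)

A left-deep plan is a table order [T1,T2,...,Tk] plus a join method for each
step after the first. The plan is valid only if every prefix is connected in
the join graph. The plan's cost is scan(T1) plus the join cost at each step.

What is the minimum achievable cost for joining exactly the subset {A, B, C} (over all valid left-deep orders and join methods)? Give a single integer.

3600

Selinger DP over subsets of {A,B,C}:
  {C}: scan cost=100, card=100
  {A}: scan cost=100, card=100
  {B}: scan cost=300, card=300
  {AC}: card=400; try (C,hash)→1600, (A,hash)→1600, (C,merge)→1700, (A,merge)→1700, (C,nl)→10100, (A,nl)→10100; best=1600 via (C,hash)
  {AB}: card=600; try (B,nl_idx)→1600, (A,hash)→2000, (B,merge)→3900, (A,merge)→4100, (B,hash)→5600, (B,nl)→30100 …(+1); best=1600 via (B,nl_idx)
  {ABC}: card=2400; try (C,hash)→3600, (B,hash)→7400, (B,nl_idx)→7600, (B,merge)→8600, (C,merge)→9000, (C,nl)→61600 …(+1); best=3600 via (C,hash)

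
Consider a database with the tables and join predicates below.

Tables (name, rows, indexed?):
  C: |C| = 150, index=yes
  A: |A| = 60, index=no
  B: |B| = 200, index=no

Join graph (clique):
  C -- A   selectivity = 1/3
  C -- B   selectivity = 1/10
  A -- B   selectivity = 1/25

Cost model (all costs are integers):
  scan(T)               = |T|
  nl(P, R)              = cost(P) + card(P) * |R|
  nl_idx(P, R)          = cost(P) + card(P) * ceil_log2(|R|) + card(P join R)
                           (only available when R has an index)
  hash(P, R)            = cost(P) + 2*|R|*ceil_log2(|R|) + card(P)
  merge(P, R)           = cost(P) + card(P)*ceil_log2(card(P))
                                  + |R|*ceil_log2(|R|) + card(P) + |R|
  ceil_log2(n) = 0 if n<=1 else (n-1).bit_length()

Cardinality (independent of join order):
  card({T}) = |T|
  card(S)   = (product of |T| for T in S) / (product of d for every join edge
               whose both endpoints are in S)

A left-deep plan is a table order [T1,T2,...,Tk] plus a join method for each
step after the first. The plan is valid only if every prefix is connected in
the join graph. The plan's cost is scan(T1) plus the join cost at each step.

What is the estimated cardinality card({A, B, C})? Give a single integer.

2400

Tables in S: A(60), B(200), C(150)
Edges inside S: C-A(d=3), C-B(d=10), A-B(d=25)
numerator = 60 * 200 * 150 = 1800000
denominator = 3 * 10 * 25 = 750
card(S) = 1800000 / 750 = 2400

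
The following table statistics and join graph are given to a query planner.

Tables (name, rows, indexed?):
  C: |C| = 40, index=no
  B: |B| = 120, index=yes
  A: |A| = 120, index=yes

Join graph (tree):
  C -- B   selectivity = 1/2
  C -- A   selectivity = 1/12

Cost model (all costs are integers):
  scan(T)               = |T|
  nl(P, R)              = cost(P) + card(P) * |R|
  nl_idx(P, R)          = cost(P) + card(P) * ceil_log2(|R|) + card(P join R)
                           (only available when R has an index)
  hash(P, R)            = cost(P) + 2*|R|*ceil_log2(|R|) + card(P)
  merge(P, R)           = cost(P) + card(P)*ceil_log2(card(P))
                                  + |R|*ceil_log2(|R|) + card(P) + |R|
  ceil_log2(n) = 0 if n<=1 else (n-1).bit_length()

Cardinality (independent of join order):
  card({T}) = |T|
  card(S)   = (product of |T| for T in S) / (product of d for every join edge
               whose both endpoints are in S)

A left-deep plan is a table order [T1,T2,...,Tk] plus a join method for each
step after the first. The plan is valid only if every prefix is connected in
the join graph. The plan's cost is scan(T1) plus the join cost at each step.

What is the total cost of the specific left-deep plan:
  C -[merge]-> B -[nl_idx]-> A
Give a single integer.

42080

step 1: scan C: cost=40, card=40
step 2: join B via merge
    card(P join B) = 40*120/(2) = 2400
    cost = 40 + 40*6 + 120*7 + 40 + 120 = 1280
step 3: join A via nl_idx
    card(P join A) = 2400*120/(12) = 24000
    cost = 1280 + 2400*7 + 24000 = 42080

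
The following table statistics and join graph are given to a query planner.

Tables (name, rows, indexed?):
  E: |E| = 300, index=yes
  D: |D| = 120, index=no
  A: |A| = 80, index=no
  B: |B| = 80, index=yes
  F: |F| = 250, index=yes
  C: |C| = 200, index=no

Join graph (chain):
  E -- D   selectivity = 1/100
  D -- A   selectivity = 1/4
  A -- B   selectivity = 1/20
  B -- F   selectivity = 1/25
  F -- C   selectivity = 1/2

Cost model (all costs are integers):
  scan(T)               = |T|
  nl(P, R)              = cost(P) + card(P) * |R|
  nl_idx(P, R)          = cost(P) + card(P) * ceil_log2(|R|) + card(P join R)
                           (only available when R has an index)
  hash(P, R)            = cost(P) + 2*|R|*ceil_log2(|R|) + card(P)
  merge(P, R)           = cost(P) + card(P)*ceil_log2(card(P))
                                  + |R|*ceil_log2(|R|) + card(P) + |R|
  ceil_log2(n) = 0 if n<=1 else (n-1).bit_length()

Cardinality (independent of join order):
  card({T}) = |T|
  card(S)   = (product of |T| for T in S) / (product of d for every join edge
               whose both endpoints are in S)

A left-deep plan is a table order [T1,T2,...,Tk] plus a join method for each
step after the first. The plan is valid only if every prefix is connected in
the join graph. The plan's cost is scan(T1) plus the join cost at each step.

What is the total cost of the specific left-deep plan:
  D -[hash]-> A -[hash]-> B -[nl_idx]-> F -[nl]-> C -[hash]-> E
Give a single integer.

step 1: scan D: cost=120, card=120
step 2: join A via hash
    card(P join A) = 120*80/(4) = 2400
    cost = 120 + 2*80*7 + 120 = 1360
step 3: join B via hash
    card(P join B) = 2400*80/(20) = 9600
    cost = 1360 + 2*80*7 + 2400 = 4880
step 4: join F via nl_idx
    card(P join F) = 9600*250/(25) = 96000
    cost = 4880 + 9600*8 + 96000 = 177680
step 5: join C via nl
    card(P join C) = 96000*200/(2) = 9600000
    cost = 177680 + 96000*200 = 19377680
step 6: join E via hash
    card(P join E) = 9600000*300/(100) = 28800000
    cost = 19377680 + 2*300*9 + 9600000 = 28983080

28983080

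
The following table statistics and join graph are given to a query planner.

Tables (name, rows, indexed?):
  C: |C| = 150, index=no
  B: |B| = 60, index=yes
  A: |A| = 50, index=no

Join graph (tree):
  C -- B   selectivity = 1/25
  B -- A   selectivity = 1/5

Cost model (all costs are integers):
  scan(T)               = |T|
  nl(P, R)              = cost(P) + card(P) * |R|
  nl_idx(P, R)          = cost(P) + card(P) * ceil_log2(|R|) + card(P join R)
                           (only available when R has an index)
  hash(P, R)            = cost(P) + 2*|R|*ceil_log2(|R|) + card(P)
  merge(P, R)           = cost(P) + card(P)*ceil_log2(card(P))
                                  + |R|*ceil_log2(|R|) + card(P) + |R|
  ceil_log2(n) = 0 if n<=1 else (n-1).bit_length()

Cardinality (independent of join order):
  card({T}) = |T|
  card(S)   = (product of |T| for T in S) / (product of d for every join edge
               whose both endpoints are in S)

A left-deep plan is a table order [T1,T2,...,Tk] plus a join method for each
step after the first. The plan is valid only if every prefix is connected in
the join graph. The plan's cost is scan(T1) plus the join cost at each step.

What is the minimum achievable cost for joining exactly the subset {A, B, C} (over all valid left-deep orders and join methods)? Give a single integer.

1980

Selinger DP over subsets of {A,B,C}:
  {C}: scan cost=150, card=150
  {B}: scan cost=60, card=60
  {A}: scan cost=50, card=50
  {BC}: card=360; try (B,hash)→1020, (B,nl_idx)→1410, (C,merge)→1830, (B,merge)→1920, (C,hash)→2520, (C,nl)→9060 …(+1); best=1020 via (B,hash)
  {AB}: card=600; try (A,hash)→720, (B,hash)→820, (B,merge)→820, (A,merge)→830, (B,nl_idx)→950, (B,nl)→3050 …(+1); best=720 via (A,hash)
  {ABC}: card=3600; try (A,hash)→1980, (C,hash)→3720, (A,merge)→4970, (C,merge)→8670, (A,nl)→19020, (C,nl)→90720; best=1980 via (A,hash)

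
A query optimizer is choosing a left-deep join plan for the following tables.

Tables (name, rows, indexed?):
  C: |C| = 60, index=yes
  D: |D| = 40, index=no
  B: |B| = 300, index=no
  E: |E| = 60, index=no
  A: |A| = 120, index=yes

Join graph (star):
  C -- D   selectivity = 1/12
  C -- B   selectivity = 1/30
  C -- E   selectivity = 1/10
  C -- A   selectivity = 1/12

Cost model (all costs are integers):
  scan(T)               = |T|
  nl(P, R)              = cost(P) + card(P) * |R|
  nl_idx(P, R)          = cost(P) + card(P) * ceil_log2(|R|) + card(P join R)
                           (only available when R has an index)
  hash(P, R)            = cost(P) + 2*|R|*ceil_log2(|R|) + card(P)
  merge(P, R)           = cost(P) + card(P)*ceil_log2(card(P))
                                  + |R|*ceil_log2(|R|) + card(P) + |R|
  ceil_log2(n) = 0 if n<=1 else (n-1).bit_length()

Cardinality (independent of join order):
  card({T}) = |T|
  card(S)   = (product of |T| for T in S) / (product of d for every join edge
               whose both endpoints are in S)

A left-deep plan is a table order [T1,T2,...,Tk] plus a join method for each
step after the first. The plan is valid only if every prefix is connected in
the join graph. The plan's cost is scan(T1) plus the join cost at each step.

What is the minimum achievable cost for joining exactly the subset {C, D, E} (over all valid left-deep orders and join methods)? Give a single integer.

1400

Selinger DP over subsets of {C,D,E}:
  {C}: scan cost=60, card=60
  {D}: scan cost=40, card=40
  {E}: scan cost=60, card=60
  {CD}: card=200; try (C,nl_idx)→480, (D,hash)→600, (C,merge)→740, (D,merge)→760, (C,hash)→800, (C,nl)→2440 …(+1); best=480 via (C,nl_idx)
  {CE}: card=360; try (C,nl_idx)→780, (E,hash)→840, (C,hash)→840, (E,merge)→900, (C,merge)→900, (E,nl)→3660 …(+1); best=780 via (C,nl_idx)
  {CDE}: card=1200; try (E,hash)→1400, (D,hash)→1620, (E,merge)→2700, (D,merge)→4660, (E,nl)→12480, (D,nl)→15180; best=1400 via (E,hash)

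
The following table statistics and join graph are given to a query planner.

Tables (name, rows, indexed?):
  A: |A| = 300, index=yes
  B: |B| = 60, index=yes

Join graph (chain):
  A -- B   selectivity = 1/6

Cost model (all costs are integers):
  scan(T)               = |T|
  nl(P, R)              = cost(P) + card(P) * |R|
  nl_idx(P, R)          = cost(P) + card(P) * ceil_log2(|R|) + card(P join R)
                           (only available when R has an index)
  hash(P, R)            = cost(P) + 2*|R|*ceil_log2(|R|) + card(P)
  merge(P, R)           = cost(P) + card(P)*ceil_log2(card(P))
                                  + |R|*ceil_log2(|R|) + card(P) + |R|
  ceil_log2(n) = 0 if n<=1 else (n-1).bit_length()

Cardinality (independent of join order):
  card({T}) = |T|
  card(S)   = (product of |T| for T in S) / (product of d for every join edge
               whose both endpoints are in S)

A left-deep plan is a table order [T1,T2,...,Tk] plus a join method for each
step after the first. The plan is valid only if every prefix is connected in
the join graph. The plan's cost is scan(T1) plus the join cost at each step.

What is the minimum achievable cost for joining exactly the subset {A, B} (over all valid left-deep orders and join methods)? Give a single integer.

1320

Selinger DP over subsets of {A,B}:
  {A}: scan cost=300, card=300
  {B}: scan cost=60, card=60
  {AB}: card=3000; try (B,hash)→1320, (A,merge)→3480, (A,nl_idx)→3600, (B,merge)→3720, (B,nl_idx)→5100, (A,hash)→5520 …(+2); best=1320 via (B,hash)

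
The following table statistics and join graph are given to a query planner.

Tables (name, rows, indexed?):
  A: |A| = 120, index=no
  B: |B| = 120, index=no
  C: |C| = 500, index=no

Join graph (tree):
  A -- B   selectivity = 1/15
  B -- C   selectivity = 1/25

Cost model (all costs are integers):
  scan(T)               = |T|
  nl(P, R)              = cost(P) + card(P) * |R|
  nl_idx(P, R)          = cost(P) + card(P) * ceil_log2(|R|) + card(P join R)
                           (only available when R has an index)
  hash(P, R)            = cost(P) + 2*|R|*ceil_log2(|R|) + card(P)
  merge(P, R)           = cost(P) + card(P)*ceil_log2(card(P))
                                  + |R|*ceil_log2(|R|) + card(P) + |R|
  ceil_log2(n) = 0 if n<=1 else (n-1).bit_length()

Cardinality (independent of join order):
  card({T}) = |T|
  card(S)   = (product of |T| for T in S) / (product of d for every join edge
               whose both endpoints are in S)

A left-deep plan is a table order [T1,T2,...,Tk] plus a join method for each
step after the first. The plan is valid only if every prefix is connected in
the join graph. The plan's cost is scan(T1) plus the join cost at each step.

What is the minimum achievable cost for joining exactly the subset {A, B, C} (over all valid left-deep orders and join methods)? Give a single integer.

Selinger DP over subsets of {A,B,C}:
  {A}: scan cost=120, card=120
  {B}: scan cost=120, card=120
  {C}: scan cost=500, card=500
  {AB}: card=960; try (B,hash)→1920, (A,hash)→1920, (B,merge)→2040, (A,merge)→2040, (B,nl)→14520, (A,nl)→14520; best=1920 via (B,hash)
  {BC}: card=2400; try (B,hash)→2680, (C,merge)→6080, (B,merge)→6460, (C,hash)→9240, (C,nl)→60120, (B,nl)→60500; best=2680 via (B,hash)
  {ABC}: card=19200; try (A,hash)→6760, (C,hash)→11880, (C,merge)→17480, (A,merge)→34840, (A,nl)→290680, (C,nl)→481920; best=6760 via (A,hash)

6760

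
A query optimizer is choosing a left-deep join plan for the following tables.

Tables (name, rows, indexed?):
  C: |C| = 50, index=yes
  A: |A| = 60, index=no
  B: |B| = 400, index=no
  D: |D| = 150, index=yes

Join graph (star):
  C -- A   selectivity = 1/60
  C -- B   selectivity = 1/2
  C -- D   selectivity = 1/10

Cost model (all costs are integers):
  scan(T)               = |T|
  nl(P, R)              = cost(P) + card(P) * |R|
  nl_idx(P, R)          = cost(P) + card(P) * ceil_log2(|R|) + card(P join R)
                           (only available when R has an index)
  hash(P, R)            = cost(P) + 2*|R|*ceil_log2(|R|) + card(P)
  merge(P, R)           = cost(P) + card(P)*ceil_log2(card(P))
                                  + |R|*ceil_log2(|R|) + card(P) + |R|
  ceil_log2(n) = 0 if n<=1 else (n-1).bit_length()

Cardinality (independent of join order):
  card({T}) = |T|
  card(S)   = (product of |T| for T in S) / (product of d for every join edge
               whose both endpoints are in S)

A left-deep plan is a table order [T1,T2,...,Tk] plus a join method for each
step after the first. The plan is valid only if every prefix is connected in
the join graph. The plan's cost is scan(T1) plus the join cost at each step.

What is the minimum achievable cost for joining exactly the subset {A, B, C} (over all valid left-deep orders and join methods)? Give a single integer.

4820

Selinger DP over subsets of {A,B,C}:
  {C}: scan cost=50, card=50
  {A}: scan cost=60, card=60
  {B}: scan cost=400, card=400
  {AC}: card=50; try (C,nl_idx)→470, (C,hash)→720, (A,hash)→820, (A,merge)→820, (C,merge)→830, (A,nl)→3050 …(+1); best=470 via (C,nl_idx)
  {BC}: card=10000; try (C,hash)→1400, (B,merge)→4400, (C,merge)→4750, (B,hash)→7300, (C,nl_idx)→12800, (B,nl)→20050 …(+1); best=1400 via (C,hash)
  {ABC}: card=10000; try (B,merge)→4820, (B,hash)→7720, (A,hash)→12120, (B,nl)→20470, (A,merge)→151820, (A,nl)→601400; best=4820 via (B,merge)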